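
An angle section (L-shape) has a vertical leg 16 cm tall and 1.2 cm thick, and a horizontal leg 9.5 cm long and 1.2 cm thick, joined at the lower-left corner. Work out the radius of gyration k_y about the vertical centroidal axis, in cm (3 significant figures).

Decompose the section into non-overlapping parts with the origin at the bottom-left of its bounding rectangle.
Vertical leg: 1.2 × 16, A = 19.2 cm², x = 0.6 cm, Ī = 2.304 cm⁴.
Horizontal leg (remainder): 8.3 × 1.2, A = 9.96 cm², x = 5.35 cm, Ī = 57.179 cm⁴.
Centroid: x̄ = ΣA·x / ΣA = 2.2224 cm.
Transfer each piece to the vertical centroidal axis using Ī + A·d² with d = x − 2.2224:
  vertical leg: d = -1.6224 cm → contributes +52.844 cm⁴
  horizontal leg (remainder): d = 3.1276 cm → contributes +154.6 cm⁴
Total I = 207.45 cm⁴.
Radius of gyration: k = √(I/A) = √(207.45 / 29.16) = 2.6672 cm.

k_y ≈ 2.67 cm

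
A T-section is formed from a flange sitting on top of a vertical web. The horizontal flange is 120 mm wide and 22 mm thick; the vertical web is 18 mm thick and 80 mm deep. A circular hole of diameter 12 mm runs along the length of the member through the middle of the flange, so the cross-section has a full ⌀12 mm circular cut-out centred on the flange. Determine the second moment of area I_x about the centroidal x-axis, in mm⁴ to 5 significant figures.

I_x ≈ 3.2593 × 10⁶ mm⁴

Split into non-overlapping primitives; take the origin at the lower-left of the bounding box.
Flange: 120 × 22, A = 2 640 mm², y = 91 mm, Ī = 106 480 mm⁴.
Web: 18 × 80, A = 1 440 mm², y = 40 mm, Ī = 768 000 mm⁴.
Hole (subtracted): ⌀12, A = 113.0973 mm², y = 91 mm, Ī = 1017.876 mm⁴.
Centroid: ȳ = ΣA·y / ΣA = 72.48682 mm.
Transfer each piece to the centroidal x-axis using Ī + A·d² with d = y − 72.48682:
  flange: d = 18.51318 mm → contributes +1 011 308 mm⁴
  web: d = -32.48682 mm → contributes +2 287 766 mm⁴
  hole: d = 18.51318 mm → contributes −39780.63 mm⁴
Total I = 3 259 294 mm⁴.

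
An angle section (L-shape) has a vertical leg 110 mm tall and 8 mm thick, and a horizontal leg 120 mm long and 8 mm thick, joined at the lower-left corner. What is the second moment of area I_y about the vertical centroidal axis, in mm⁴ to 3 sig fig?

Split into non-overlapping primitives; take the origin at the lower-left of the bounding box.
Vertical leg: 8 × 110, A = 880 mm², x = 4 mm, Ī = 4693.3 mm⁴.
Horizontal leg (remainder): 112 × 8, A = 896 mm², x = 64 mm, Ī = 936 619 mm⁴.
Centroid: x̄ = ΣA·x / ΣA = 34.27 mm.
Transfer each piece to the vertical centroidal axis using Ī + A·d² with d = x − 34.27:
  vertical leg: d = -30.27 mm → contributes +811 028 mm⁴
  horizontal leg (remainder): d = 29.73 mm → contributes +1 728 554 mm⁴
Total I = 2 539 582 mm⁴.

I_y ≈ 2.54 × 10⁶ mm⁴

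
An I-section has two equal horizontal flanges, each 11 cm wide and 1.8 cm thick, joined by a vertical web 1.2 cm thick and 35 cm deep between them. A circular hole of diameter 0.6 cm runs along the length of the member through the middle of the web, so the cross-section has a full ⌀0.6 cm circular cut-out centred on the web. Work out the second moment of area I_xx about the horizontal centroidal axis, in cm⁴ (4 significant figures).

I_xx ≈ 1.771 × 10⁴ cm⁴

Decompose the section into non-overlapping parts with the origin at the bottom-left of its bounding rectangle.
Bottom flange: 11 × 1.8, A = 19.8 cm², y = 0.9 cm, Ī = 5.346 cm⁴.
Web: 1.2 × 35, A = 42 cm², y = 19.3 cm, Ī = 4287.5 cm⁴.
Top flange: 11 × 1.8, A = 19.8 cm², y = 37.7 cm, Ī = 5.346 cm⁴.
Hole (subtracted): ⌀0.6, A = 0.282743 cm², y = 19.3 cm, Ī = 0.00636173 cm⁴.
By symmetry the centroid is at mid-height, ȳ = 19.3 cm.
Transfer each piece to the horizontal centroidal axis using Ī + A·d² with d = y − 19.3:
  bottom flange: d = -18.4 cm → contributes +6708.83 cm⁴
  web: d = 0 cm → contributes +4287.5 cm⁴
  top flange: d = 18.4 cm → contributes +6708.83 cm⁴
  hole: d = 0 cm → contributes −0.00636173 cm⁴
Total I = 17705.2 cm⁴.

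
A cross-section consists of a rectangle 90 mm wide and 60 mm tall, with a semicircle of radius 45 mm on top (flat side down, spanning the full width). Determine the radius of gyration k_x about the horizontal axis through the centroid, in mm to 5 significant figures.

k_x ≈ 28.348 mm

Break the section into simple shapes (no overlaps), measuring from the bottom-left corner of the bounding box.
Rectangular body: 90 × 60, A = 5 400 mm², y = 30 mm, Ī = 1 620 000 mm⁴.
Semicircular cap: semicircle r = 45, A = 3180.863 mm², y = 79.09859 mm, Ī = 450072.1 mm⁴.
Centroid: ȳ = ΣA·y / ΣA = 48.20049 mm.
Transfer each piece to the horizontal axis through the centroid using Ī + A·d² with d = y − 48.20049:
  rectangular body: d = -18.20049 mm → contributes +3 408 792 mm⁴
  semicircular cap: d = 30.89811 mm → contributes +3 486 819 mm⁴
Total I = 6 895 611 mm⁴.
Radius of gyration: k = √(I/A) = √(6 895 611 / 8580.863) = 28.3479 mm.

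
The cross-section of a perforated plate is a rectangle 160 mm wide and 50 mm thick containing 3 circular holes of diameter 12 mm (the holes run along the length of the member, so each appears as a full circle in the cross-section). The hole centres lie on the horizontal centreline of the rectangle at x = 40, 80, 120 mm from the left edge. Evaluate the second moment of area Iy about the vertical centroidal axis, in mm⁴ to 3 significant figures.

Break the section into simple shapes (no overlaps), measuring from the bottom-left corner of the bounding box.
Plate: 160 × 50, A = 8 000 mm², x = 80 mm, Ī = 17 066 667 mm⁴.
Hole 1 (subtracted): ⌀12, A = 113.1 mm², x = 40 mm, Ī = 1017.9 mm⁴.
Hole 2 (subtracted): ⌀12, A = 113.1 mm², x = 80 mm, Ī = 1017.9 mm⁴.
Hole 3 (subtracted): ⌀12, A = 113.1 mm², x = 120 mm, Ī = 1017.9 mm⁴.
By symmetry the centroid is at mid-width, x̄ = 80 mm.
Transfer each piece to the vertical centroidal axis using Ī + A·d² with d = x − 80:
  plate: d = 0 mm → contributes +17 066 667 mm⁴
  hole 1: d = -40 mm → contributes −181 974 mm⁴
  hole 2: d = 0 mm → contributes −1017.9 mm⁴
  hole 3: d = 40 mm → contributes −181 974 mm⁴
Total I = 16 701 702 mm⁴.

Iy ≈ 1.67 × 10⁷ mm⁴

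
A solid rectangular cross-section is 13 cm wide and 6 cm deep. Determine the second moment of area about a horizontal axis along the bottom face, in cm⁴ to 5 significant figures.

I_base ≈ 936.00 cm⁴

The section: 13 × 6, A = 78 cm², y = 3 cm, Ī = 234 cm⁴.
Transfer it to the bottom edge using Ī + A·d² with d = y − 0:
  the section: d = 3 cm → contributes +936 cm⁴
Total I = 936 cm⁴.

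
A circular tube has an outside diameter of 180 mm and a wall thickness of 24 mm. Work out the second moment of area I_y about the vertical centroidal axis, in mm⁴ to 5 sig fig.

Decompose the section into non-overlapping parts with the origin at the bottom-left of its bounding rectangle.
Outer circle: ⌀180, A = 25446.9 mm², x = 90 mm, Ī = 51 529 974 mm⁴.
Bore (subtracted): ⌀132, A = 13684.78 mm², x = 90 mm, Ī = 14 902 723 mm⁴.
By symmetry the centroid is at mid-width, x̄ = 90 mm.
All pieces are centred on the vertical centroidal axis, so I = ΣĪ (holes subtracted) = 36 627 251 mm⁴.

I_y ≈ 3.6627 × 10⁷ mm⁴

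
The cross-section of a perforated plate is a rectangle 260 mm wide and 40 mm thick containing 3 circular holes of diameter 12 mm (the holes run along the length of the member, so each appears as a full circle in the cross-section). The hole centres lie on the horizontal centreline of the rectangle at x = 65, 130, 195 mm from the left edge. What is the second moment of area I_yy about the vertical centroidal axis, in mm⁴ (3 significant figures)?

Split into non-overlapping primitives; take the origin at the lower-left of the bounding box.
Plate: 260 × 40, A = 10 400 mm², x = 130 mm, Ī = 58 586 667 mm⁴.
Hole 1 (subtracted): ⌀12, A = 113.1 mm², x = 65 mm, Ī = 1017.9 mm⁴.
Hole 2 (subtracted): ⌀12, A = 113.1 mm², x = 130 mm, Ī = 1017.9 mm⁴.
Hole 3 (subtracted): ⌀12, A = 113.1 mm², x = 195 mm, Ī = 1017.9 mm⁴.
By symmetry the centroid is at mid-width, x̄ = 130 mm.
Transfer each piece to the vertical centroidal axis using Ī + A·d² with d = x − 130:
  plate: d = 0 mm → contributes +58 586 667 mm⁴
  hole 1: d = -65 mm → contributes −478 854 mm⁴
  hole 2: d = 0 mm → contributes −1017.9 mm⁴
  hole 3: d = 65 mm → contributes −478 854 mm⁴
Total I = 57 627 941 mm⁴.

I_yy ≈ 5.76 × 10⁷ mm⁴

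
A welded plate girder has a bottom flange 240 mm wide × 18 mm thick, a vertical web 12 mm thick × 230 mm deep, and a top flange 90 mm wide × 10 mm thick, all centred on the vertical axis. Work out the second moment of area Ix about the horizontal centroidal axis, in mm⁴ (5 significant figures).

Ix ≈ 6.8754 × 10⁷ mm⁴

Decompose the section into non-overlapping parts with the origin at the bottom-left of its bounding rectangle.
Bottom plate: 240 × 18, A = 4 320 mm², y = 9 mm, Ī = 116 640 mm⁴.
Web plate: 12 × 230, A = 2 760 mm², y = 133 mm, Ī = 12 167 000 mm⁴.
Top plate: 90 × 10, A = 900 mm², y = 253 mm, Ī = 7 500 mm⁴.
Centroid: ȳ = ΣA·y / ΣA = 79.40602 mm.
Transfer each piece to the horizontal centroidal axis using Ī + A·d² with d = y − 79.40602:
  bottom plate: d = -70.40602 mm → contributes +21 530 910 mm⁴
  web plate: d = 53.59398 mm → contributes +20 094 590 mm⁴
  top plate: d = 173.594 mm → contributes +27 128 884 mm⁴
Total I = 68 754 385 mm⁴.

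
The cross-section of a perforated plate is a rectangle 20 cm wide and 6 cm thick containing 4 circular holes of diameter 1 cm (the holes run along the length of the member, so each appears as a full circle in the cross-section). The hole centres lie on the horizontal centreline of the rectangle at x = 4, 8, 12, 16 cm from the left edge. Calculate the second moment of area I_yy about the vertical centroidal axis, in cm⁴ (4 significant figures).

Treat the section as a set of non-overlapping primitives; coordinates are from the bounding-box lower-left.
Plate: 20 × 6, A = 120 cm², x = 10 cm, Ī = 4 000 cm⁴.
Hole 1 (subtracted): ⌀1, A = 0.785398 cm², x = 4 cm, Ī = 0.0490874 cm⁴.
Hole 2 (subtracted): ⌀1, A = 0.785398 cm², x = 8 cm, Ī = 0.0490874 cm⁴.
Hole 3 (subtracted): ⌀1, A = 0.785398 cm², x = 12 cm, Ī = 0.0490874 cm⁴.
Hole 4 (subtracted): ⌀1, A = 0.785398 cm², x = 16 cm, Ī = 0.0490874 cm⁴.
By symmetry the centroid is at mid-width, x̄ = 10 cm.
Transfer each piece to the vertical centroidal axis using Ī + A·d² with d = x − 10:
  plate: d = 0 cm → contributes +4 000 cm⁴
  hole 1: d = -6 cm → contributes −28.3234 cm⁴
  hole 2: d = -2 cm → contributes −3.19068 cm⁴
  hole 3: d = 2 cm → contributes −3.19068 cm⁴
  hole 4: d = 6 cm → contributes −28.3234 cm⁴
Total I = 3936.97 cm⁴.

I_yy ≈ 3937 cm⁴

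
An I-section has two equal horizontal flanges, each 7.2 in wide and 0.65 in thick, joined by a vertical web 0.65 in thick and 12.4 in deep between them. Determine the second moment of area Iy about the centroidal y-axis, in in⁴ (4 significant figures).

Treat the section as a set of non-overlapping primitives; coordinates are from the bounding-box lower-left.
Bottom flange: 7.2 × 0.65, A = 4.68 in², x = 3.6 in, Ī = 20.2176 in⁴.
Web: 0.65 × 12.4, A = 8.06 in², x = 3.6 in, Ī = 0.283779 in⁴.
Top flange: 7.2 × 0.65, A = 4.68 in², x = 3.6 in, Ī = 20.2176 in⁴.
By symmetry the centroid is at mid-width, x̄ = 3.6 in.
All pieces are centred on the centroidal y-axis, so I = ΣĪ = 40.719 in⁴.

Iy ≈ 40.72 in⁴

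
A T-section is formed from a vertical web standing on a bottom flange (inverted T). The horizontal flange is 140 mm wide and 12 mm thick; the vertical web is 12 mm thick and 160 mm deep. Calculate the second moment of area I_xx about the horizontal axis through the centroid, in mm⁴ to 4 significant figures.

I_xx ≈ 1.074 × 10⁷ mm⁴

Break the section into simple shapes (no overlaps), measuring from the bottom-left corner of the bounding box.
Flange: 140 × 12, A = 1 680 mm², y = 6 mm, Ī = 20 160 mm⁴.
Web: 12 × 160, A = 1 920 mm², y = 92 mm, Ī = 4 096 000 mm⁴.
Centroid: ȳ = ΣA·y / ΣA = 51.8667 mm.
Transfer each piece to the horizontal axis through the centroid using Ī + A·d² with d = y − 51.8667:
  flange: d = -45.8667 mm → contributes +3 554 462 mm⁴
  web: d = 40.1333 mm → contributes +7 188 514 mm⁴
Total I = 10 742 976 mm⁴.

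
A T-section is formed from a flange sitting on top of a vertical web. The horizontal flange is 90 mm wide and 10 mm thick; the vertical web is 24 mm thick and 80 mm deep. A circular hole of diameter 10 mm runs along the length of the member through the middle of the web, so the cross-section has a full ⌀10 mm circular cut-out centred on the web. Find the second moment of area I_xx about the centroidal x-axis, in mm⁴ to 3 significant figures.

I_xx ≈ 2.26 × 10⁶ mm⁴

Split into non-overlapping primitives; take the origin at the lower-left of the bounding box.
Flange: 90 × 10, A = 900 mm², y = 85 mm, Ī = 7 500 mm⁴.
Web: 24 × 80, A = 1 920 mm², y = 40 mm, Ī = 1 024 000 mm⁴.
Hole (subtracted): ⌀10, A = 78.54 mm², y = 40 mm, Ī = 490.87 mm⁴.
Centroid: ȳ = ΣA·y / ΣA = 54.773 mm.
Transfer each piece to the centroidal x-axis using Ī + A·d² with d = y − 54.773:
  flange: d = 30.227 mm → contributes +829 796 mm⁴
  web: d = -14.773 mm → contributes +1 443 032 mm⁴
  hole: d = -14.773 mm → contributes −17 632 mm⁴
Total I = 2 255 197 mm⁴.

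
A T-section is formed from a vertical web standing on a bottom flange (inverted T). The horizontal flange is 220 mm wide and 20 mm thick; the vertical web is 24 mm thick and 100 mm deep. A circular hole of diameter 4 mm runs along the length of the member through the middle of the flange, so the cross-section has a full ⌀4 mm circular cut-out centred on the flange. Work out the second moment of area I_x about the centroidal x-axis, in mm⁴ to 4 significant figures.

Treat the section as a set of non-overlapping primitives; coordinates are from the bounding-box lower-left.
Flange: 220 × 20, A = 4 400 mm², y = 10 mm, Ī = 146 667 mm⁴.
Web: 24 × 100, A = 2 400 mm², y = 70 mm, Ī = 2 000 000 mm⁴.
Hole (subtracted): ⌀4, A = 12.5664 mm², y = 10 mm, Ī = 12.5664 mm⁴.
Centroid: ȳ = ΣA·y / ΣA = 31.2157 mm.
Transfer each piece to the centroidal x-axis using Ī + A·d² with d = y − 31.2157:
  flange: d = -21.2157 mm → contributes +2 127 128 mm⁴
  web: d = 38.7843 mm → contributes +5 610 137 mm⁴
  hole: d = -21.2157 mm → contributes −5668.75 mm⁴
Total I = 7 731 597 mm⁴.

I_x ≈ 7.732 × 10⁶ mm⁴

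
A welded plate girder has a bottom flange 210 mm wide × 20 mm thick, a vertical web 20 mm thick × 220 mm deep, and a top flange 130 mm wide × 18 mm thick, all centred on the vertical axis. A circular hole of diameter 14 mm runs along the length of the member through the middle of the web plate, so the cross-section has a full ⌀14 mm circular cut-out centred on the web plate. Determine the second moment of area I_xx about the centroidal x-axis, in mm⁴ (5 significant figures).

I_xx ≈ 1.0685 × 10⁸ mm⁴

Decompose the section into non-overlapping parts with the origin at the bottom-left of its bounding rectangle.
Bottom plate: 210 × 20, A = 4 200 mm², y = 10 mm, Ī = 140 000 mm⁴.
Web plate: 20 × 220, A = 4 400 mm², y = 130 mm, Ī = 17 746 667 mm⁴.
Top plate: 130 × 18, A = 2 340 mm², y = 249 mm, Ī = 63 180 mm⁴.
Hole (subtracted): ⌀14, A = 153.938 mm², y = 130 mm, Ī = 1885.741 mm⁴.
Centroid: ȳ = ΣA·y / ΣA = 109.0897 mm.
Transfer each piece to the centroidal x-axis using Ī + A·d² with d = y − 109.0897:
  bottom plate: d = -99.08968 mm → contributes +41 378 812 mm⁴
  web plate: d = 20.91032 mm → contributes +19 670 529 mm⁴
  top plate: d = 139.9103 mm → contributes +45 868 440 mm⁴
  hole: d = 20.91032 mm → contributes −69193.83 mm⁴
Total I = 106 848 588 mm⁴.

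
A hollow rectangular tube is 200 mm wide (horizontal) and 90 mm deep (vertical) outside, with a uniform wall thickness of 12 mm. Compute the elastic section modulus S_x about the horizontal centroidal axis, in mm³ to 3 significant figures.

Treat the section as a set of non-overlapping primitives; coordinates are from the bounding-box lower-left.
Outer rectangle: 200 × 90, A = 18 000 mm², y = 45 mm, Ī = 12 150 000 mm⁴.
Inner void (subtracted): 176 × 66, A = 11 616 mm², y = 45 mm, Ī = 4 216 608 mm⁴.
By symmetry the centroid is at mid-height, ȳ = 45 mm.
All pieces are centred on the horizontal centroidal axis, so I = ΣĪ (holes subtracted) = 7 933 392 mm⁴.
Extreme fibre distance c = 45 mm; S = I/c = 176 298 mm³.

S_x ≈ 1.76 × 10⁵ mm³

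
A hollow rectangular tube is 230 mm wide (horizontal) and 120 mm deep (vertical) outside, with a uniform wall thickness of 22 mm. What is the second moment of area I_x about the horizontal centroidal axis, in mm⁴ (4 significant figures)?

I_x ≈ 2.632 × 10⁷ mm⁴

Treat the section as a set of non-overlapping primitives; coordinates are from the bounding-box lower-left.
Outer rectangle: 230 × 120, A = 27 600 mm², y = 60 mm, Ī = 33 120 000 mm⁴.
Inner void (subtracted): 186 × 76, A = 14 136 mm², y = 60 mm, Ī = 6 804 128 mm⁴.
By symmetry the centroid is at mid-height, ȳ = 60 mm.
All pieces are centred on the horizontal centroidal axis, so I = ΣĪ (holes subtracted) = 26 315 872 mm⁴.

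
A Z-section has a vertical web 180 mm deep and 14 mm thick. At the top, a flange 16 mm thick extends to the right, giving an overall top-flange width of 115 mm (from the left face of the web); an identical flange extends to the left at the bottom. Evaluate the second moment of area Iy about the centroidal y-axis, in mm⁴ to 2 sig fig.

Iy ≈ 1.3 × 10⁷ mm⁴

Treat the section as a set of non-overlapping primitives; coordinates are from the bounding-box lower-left.
Web: 14 × 180, A = 2 520 mm², x = 108 mm, Ī = 41 160 mm⁴.
Top flange (beyond web): 101 × 16, A = 1 616 mm², x = 165.5 mm, Ī = 1 373 735 mm⁴.
Bottom flange (beyond web): 101 × 16, A = 1 616 mm², x = 50.5 mm, Ī = 1 373 735 mm⁴.
Centroid: x̄ = ΣA·x / ΣA = 108 mm.
Transfer each piece to the centroidal y-axis using Ī + A·d² with d = x − 108:
  web: d = 0 mm → contributes +41 160 mm⁴
  top flange (beyond web): d = 57.5 mm → contributes +6 716 635 mm⁴
  bottom flange (beyond web): d = -57.5 mm → contributes +6 716 635 mm⁴
Total I = 13 474 429 mm⁴.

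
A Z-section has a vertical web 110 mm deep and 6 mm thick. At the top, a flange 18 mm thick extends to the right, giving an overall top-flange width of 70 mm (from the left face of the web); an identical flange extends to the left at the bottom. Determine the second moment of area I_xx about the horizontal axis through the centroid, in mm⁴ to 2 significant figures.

Break the section into simple shapes (no overlaps), measuring from the bottom-left corner of the bounding box.
Web: 6 × 110, A = 660 mm², y = 55 mm, Ī = 665 500 mm⁴.
Top flange (beyond web): 64 × 18, A = 1 152 mm², y = 101 mm, Ī = 31 104 mm⁴.
Bottom flange (beyond web): 64 × 18, A = 1 152 mm², y = 9 mm, Ī = 31 104 mm⁴.
Centroid: ȳ = ΣA·y / ΣA = 55 mm.
Transfer each piece to the horizontal axis through the centroid using Ī + A·d² with d = y − 55:
  web: d = 0 mm → contributes +665 500 mm⁴
  top flange (beyond web): d = 46 mm → contributes +2 468 736 mm⁴
  bottom flange (beyond web): d = -46 mm → contributes +2 468 736 mm⁴
Total I = 5 602 972 mm⁴.

I_xx ≈ 5.6 × 10⁶ mm⁴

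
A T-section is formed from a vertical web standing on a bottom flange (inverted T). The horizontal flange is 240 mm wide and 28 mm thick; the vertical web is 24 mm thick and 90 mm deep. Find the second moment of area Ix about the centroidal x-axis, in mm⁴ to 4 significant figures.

Treat the section as a set of non-overlapping primitives; coordinates are from the bounding-box lower-left.
Flange: 240 × 28, A = 6 720 mm², y = 14 mm, Ī = 439 040 mm⁴.
Web: 24 × 90, A = 2 160 mm², y = 73 mm, Ī = 1 458 000 mm⁴.
Centroid: ȳ = ΣA·y / ΣA = 28.3514 mm.
Transfer each piece to the centroidal x-axis using Ī + A·d² with d = y − 28.3514:
  flange: d = -14.3514 mm → contributes +1 823 100 mm⁴
  web: d = 44.6486 mm → contributes +5 763 964 mm⁴
Total I = 7 587 064 mm⁴.

Ix ≈ 7.587 × 10⁶ mm⁴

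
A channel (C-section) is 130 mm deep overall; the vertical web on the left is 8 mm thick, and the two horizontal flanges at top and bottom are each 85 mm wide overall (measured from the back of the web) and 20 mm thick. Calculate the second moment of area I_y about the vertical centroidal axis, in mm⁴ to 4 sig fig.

Treat the section as a set of non-overlapping primitives; coordinates are from the bounding-box lower-left.
Web: 8 × 130, A = 1 040 mm², x = 4 mm, Ī = 5546.67 mm⁴.
Top flange (beyond web): 77 × 20, A = 1 540 mm², x = 46.5 mm, Ī = 760 888 mm⁴.
Bottom flange (beyond web): 77 × 20, A = 1 540 mm², x = 46.5 mm, Ī = 760 888 mm⁴.
Centroid: x̄ = ΣA·x / ΣA = 35.7718 mm.
Transfer each piece to the vertical centroidal axis using Ī + A·d² with d = x − 35.7718:
  web: d = -31.7718 mm → contributes +1 055 375 mm⁴
  top flange (beyond web): d = 10.7282 mm → contributes +938 132 mm⁴
  bottom flange (beyond web): d = 10.7282 mm → contributes +938 132 mm⁴
Total I = 2 931 639 mm⁴.

I_y ≈ 2.932 × 10⁶ mm⁴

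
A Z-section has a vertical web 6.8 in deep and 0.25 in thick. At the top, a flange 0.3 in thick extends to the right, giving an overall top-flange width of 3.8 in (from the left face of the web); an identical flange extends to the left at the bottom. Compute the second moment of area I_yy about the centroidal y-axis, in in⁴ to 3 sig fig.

Split into non-overlapping primitives; take the origin at the lower-left of the bounding box.
Web: 0.25 × 6.8, A = 1.7 in², x = 3.675 in, Ī = 0.0088542 in⁴.
Top flange (beyond web): 3.55 × 0.3, A = 1.065 in², x = 5.575 in, Ī = 1.1185 in⁴.
Bottom flange (beyond web): 3.55 × 0.3, A = 1.065 in², x = 1.775 in, Ī = 1.1185 in⁴.
Centroid: x̄ = ΣA·x / ΣA = 3.675 in.
Transfer each piece to the centroidal y-axis using Ī + A·d² with d = x − 3.675:
  web: d = 0 in → contributes +0.0088542 in⁴
  top flange (beyond web): d = 1.9 in → contributes +4.9631 in⁴
  bottom flange (beyond web): d = -1.9 in → contributes +4.9631 in⁴
Total I = 9.9351 in⁴.

I_yy ≈ 9.94 in⁴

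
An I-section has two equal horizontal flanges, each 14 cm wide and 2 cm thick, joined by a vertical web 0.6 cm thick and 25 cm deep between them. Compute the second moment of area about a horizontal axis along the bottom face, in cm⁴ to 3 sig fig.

I_base ≈ 2.59 × 10⁴ cm⁴

Break the section into simple shapes (no overlaps), measuring from the bottom-left corner of the bounding box.
Bottom flange: 14 × 2, A = 28 cm², y = 1 cm, Ī = 9.3333 cm⁴.
Web: 0.6 × 25, A = 15 cm², y = 14.5 cm, Ī = 781.25 cm⁴.
Top flange: 14 × 2, A = 28 cm², y = 28 cm, Ī = 9.3333 cm⁴.
Transfer each piece to the base of the section using Ī + A·d² with d = y − 0:
  bottom flange: d = 1 cm → contributes +37.333 cm⁴
  web: d = 14.5 cm → contributes +3 935 cm⁴
  top flange: d = 28 cm → contributes +21 961 cm⁴
Total I = 25 934 cm⁴.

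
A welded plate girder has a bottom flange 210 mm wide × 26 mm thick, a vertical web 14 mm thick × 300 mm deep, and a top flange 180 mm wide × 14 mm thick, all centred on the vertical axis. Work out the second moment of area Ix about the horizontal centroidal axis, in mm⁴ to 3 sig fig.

Break the section into simple shapes (no overlaps), measuring from the bottom-left corner of the bounding box.
Bottom plate: 210 × 26, A = 5 460 mm², y = 13 mm, Ī = 307 580 mm⁴.
Web plate: 14 × 300, A = 4 200 mm², y = 176 mm, Ī = 31 500 000 mm⁴.
Top plate: 180 × 14, A = 2 520 mm², y = 333 mm, Ī = 41 160 mm⁴.
Centroid: ȳ = ΣA·y / ΣA = 135.41 mm.
Transfer each piece to the horizontal centroidal axis using Ī + A·d² with d = y − 135.41:
  bottom plate: d = -122.41 mm → contributes +82 126 427 mm⁴
  web plate: d = 40.586 mm → contributes +38 418 409 mm⁴
  top plate: d = 197.59 mm → contributes +98 422 739 mm⁴
Total I = 218 967 574 mm⁴.

Ix ≈ 2.19 × 10⁸ mm⁴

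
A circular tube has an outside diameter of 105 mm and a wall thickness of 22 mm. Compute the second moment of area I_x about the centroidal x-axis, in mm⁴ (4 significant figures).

I_x ≈ 5.287 × 10⁶ mm⁴

Treat the section as a set of non-overlapping primitives; coordinates are from the bounding-box lower-left.
Outer circle: ⌀105, A = 8659.01 mm², y = 52.5 mm, Ī = 5 966 602 mm⁴.
Bore (subtracted): ⌀61, A = 2922.47 mm², y = 52.5 mm, Ī = 679 656 mm⁴.
By symmetry the centroid is at mid-height, ȳ = 52.5 mm.
All pieces are centred on the centroidal x-axis, so I = ΣĪ (holes subtracted) = 5 286 946 mm⁴.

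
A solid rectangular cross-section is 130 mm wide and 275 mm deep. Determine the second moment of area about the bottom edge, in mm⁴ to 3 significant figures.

I_base ≈ 9.01 × 10⁸ mm⁴

The section: 130 × 275, A = 35 750 mm², y = 137.5 mm, Ī = 225 299 479 mm⁴.
Transfer it to a horizontal axis along the bottom face using Ī + A·d² with d = y − 0:
  the section: d = 137.5 mm → contributes +901 197 917 mm⁴
Total I = 901 197 917 mm⁴.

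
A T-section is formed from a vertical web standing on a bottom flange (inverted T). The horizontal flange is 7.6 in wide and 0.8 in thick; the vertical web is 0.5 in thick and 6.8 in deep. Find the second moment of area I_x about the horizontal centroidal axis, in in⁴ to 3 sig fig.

I_x ≈ 44.9 in⁴

Break the section into simple shapes (no overlaps), measuring from the bottom-left corner of the bounding box.
Flange: 7.6 × 0.8, A = 6.08 in², y = 0.4 in, Ī = 0.32427 in⁴.
Web: 0.5 × 6.8, A = 3.4 in², y = 4.2 in, Ī = 13.101 in⁴.
Centroid: ȳ = ΣA·y / ΣA = 1.7629 in.
Transfer each piece to the horizontal centroidal axis using Ī + A·d² with d = y − 1.7629:
  flange: d = -1.3629 in → contributes +11.617 in⁴
  web: d = 2.4371 in → contributes +33.296 in⁴
Total I = 44.913 in⁴.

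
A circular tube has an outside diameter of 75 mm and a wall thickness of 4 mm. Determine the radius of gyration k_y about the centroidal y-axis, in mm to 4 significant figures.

k_y ≈ 25.14 mm

Decompose the section into non-overlapping parts with the origin at the bottom-left of its bounding rectangle.
Outer circle: ⌀75, A = 4417.86 mm², x = 37.5 mm, Ī = 1 553 156 mm⁴.
Bore (subtracted): ⌀67, A = 3525.65 mm², x = 37.5 mm, Ī = 989 166 mm⁴.
By symmetry the centroid is at mid-width, x̄ = 37.5 mm.
All pieces are centred on the centroidal y-axis, so I = ΣĪ (holes subtracted) = 563 990 mm⁴.
Radius of gyration: k = √(I/A) = √(563 990 / 892.212) = 25.1421 mm.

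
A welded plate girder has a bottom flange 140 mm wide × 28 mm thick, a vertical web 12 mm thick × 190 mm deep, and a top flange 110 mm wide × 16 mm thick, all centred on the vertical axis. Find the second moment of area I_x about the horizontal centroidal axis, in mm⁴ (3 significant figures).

I_x ≈ 6.48 × 10⁷ mm⁴

Break the section into simple shapes (no overlaps), measuring from the bottom-left corner of the bounding box.
Bottom plate: 140 × 28, A = 3 920 mm², y = 14 mm, Ī = 256 107 mm⁴.
Web plate: 12 × 190, A = 2 280 mm², y = 123 mm, Ī = 6 859 000 mm⁴.
Top plate: 110 × 16, A = 1 760 mm², y = 226 mm, Ī = 37 547 mm⁴.
Centroid: ȳ = ΣA·y / ΣA = 92.095 mm.
Transfer each piece to the horizontal centroidal axis using Ī + A·d² with d = y − 92.095:
  bottom plate: d = -78.095 mm → contributes +24 163 809 mm⁴
  web plate: d = 30.905 mm → contributes +9 036 604 mm⁴
  top plate: d = 133.9 mm → contributes +31 595 088 mm⁴
Total I = 64 795 501 mm⁴.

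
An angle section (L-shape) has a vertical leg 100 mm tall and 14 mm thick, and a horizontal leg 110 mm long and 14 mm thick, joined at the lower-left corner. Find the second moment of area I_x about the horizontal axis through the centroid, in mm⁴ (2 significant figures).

Treat the section as a set of non-overlapping primitives; coordinates are from the bounding-box lower-left.
Vertical leg: 14 × 100, A = 1 400 mm², y = 50 mm, Ī = 1 166 667 mm⁴.
Horizontal leg (remainder): 96 × 14, A = 1 344 mm², y = 7 mm, Ī = 21 952 mm⁴.
Centroid: ȳ = ΣA·y / ΣA = 28.94 mm.
Transfer each piece to the horizontal axis through the centroid using Ī + A·d² with d = y − 28.94:
  vertical leg: d = 21.06 mm → contributes +1 787 672 mm⁴
  horizontal leg (remainder): d = -21.94 mm → contributes +668 832 mm⁴
Total I = 2 456 504 mm⁴.

I_x ≈ 2.5 × 10⁶ mm⁴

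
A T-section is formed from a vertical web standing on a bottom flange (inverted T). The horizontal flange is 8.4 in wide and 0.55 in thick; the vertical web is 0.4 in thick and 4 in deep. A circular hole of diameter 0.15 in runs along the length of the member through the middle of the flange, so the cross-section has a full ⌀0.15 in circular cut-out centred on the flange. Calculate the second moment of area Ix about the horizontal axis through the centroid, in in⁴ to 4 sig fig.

Split into non-overlapping primitives; take the origin at the lower-left of the bounding box.
Flange: 8.4 × 0.55, A = 4.62 in², y = 0.275 in, Ī = 0.116463 in⁴.
Web: 0.4 × 4, A = 1.6 in², y = 2.55 in, Ī = 2.13333 in⁴.
Hole (subtracted): ⌀0.15, A = 0.0176715 in², y = 0.275 in, Ī = 0.0000248505 in⁴.
Centroid: ȳ = ΣA·y / ΣA = 0.861876 in.
Transfer each piece to the horizontal axis through the centroid using Ī + A·d² with d = y − 0.861876:
  flange: d = -0.586876 in → contributes +1.7077 in⁴
  web: d = 1.68812 in → contributes +6.69295 in⁴
  hole: d = -0.586876 in → contributes −0.00611132 in⁴
Total I = 8.39454 in⁴.

Ix ≈ 8.395 in⁴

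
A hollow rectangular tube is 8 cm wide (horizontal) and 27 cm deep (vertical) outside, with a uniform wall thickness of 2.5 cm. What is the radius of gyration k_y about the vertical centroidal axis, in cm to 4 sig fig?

k_y ≈ 2.711 cm

Decompose the section into non-overlapping parts with the origin at the bottom-left of its bounding rectangle.
Outer rectangle: 8 × 27, A = 216 cm², x = 4 cm, Ī = 1 152 cm⁴.
Inner void (subtracted): 3 × 22, A = 66 cm², x = 4 cm, Ī = 49.5 cm⁴.
By symmetry the centroid is at mid-width, x̄ = 4 cm.
All pieces are centred on the vertical centroidal axis, so I = ΣĪ (holes subtracted) = 1102.5 cm⁴.
Radius of gyration: k = √(I/A) = √(1102.5 / 150) = 2.71109 cm.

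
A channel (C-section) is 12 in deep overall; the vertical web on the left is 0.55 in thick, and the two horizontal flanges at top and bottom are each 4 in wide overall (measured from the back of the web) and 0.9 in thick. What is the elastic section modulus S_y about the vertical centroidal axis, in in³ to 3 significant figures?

Treat the section as a set of non-overlapping primitives; coordinates are from the bounding-box lower-left.
Web: 0.55 × 12, A = 6.6 in², x = 0.275 in, Ī = 0.16638 in⁴.
Top flange (beyond web): 3.45 × 0.9, A = 3.105 in², x = 2.275 in, Ī = 3.0798 in⁴.
Bottom flange (beyond web): 3.45 × 0.9, A = 3.105 in², x = 2.275 in, Ī = 3.0798 in⁴.
Centroid: x̄ = ΣA·x / ΣA = 1.2446 in.
Transfer each piece to the vertical centroidal axis using Ī + A·d² with d = x − 1.2446:
  web: d = -0.96956 in → contributes +6.3706 in⁴
  top flange (beyond web): d = 1.0304 in → contributes +6.3767 in⁴
  bottom flange (beyond web): d = 1.0304 in → contributes +6.3767 in⁴
Total I = 19.124 in⁴.
Extreme fibre distance c = 2.7554 in; S = I/c = 6.9405 in³.

S_y ≈ 6.94 in³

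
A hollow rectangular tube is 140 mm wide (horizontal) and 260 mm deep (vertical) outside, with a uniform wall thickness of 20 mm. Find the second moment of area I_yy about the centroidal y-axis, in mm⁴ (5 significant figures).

Split into non-overlapping primitives; take the origin at the lower-left of the bounding box.
Outer rectangle: 140 × 260, A = 36 400 mm², x = 70 mm, Ī = 59 453 333 mm⁴.
Inner void (subtracted): 100 × 220, A = 22 000 mm², x = 70 mm, Ī = 18 333 333 mm⁴.
By symmetry the centroid is at mid-width, x̄ = 70 mm.
All pieces are centred on the centroidal y-axis, so I = ΣĪ (holes subtracted) = 41 120 000 mm⁴.

I_yy ≈ 4.1120 × 10⁷ mm⁴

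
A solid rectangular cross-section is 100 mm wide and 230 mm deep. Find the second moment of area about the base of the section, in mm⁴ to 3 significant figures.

The section: 100 × 230, A = 23 000 mm², y = 115 mm, Ī = 101 391 667 mm⁴.
Transfer it to the bottom edge using Ī + A·d² with d = y − 0:
  the section: d = 115 mm → contributes +405 566 667 mm⁴
Total I = 405 566 667 mm⁴.

I_base ≈ 4.06 × 10⁸ mm⁴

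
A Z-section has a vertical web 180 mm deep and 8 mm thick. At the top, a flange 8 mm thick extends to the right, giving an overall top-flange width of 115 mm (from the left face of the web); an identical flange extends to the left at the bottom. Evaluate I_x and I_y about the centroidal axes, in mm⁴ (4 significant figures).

I_x ≈ 1.656 × 10⁷ mm⁴, I_y ≈ 7.301 × 10⁶ mm⁴

Treat the section as a set of non-overlapping primitives; coordinates are from the bounding-box lower-left.
Web: 8 × 180, A = 1 440 mm², y = 90 mm, Ī = 3 888 000 mm⁴.
Top flange (beyond web): 107 × 8, A = 856 mm², y = 176 mm, Ī = 4565.33 mm⁴.
Bottom flange (beyond web): 107 × 8, A = 856 mm², y = 4 mm, Ī = 4565.33 mm⁴.
Centroid: ȳ = ΣA·y / ΣA = 90 mm.
Transfer each piece to the centroidal x-axis using Ī + A·d² with d = y − 90:
  web: d = 0 mm → contributes +3 888 000 mm⁴
  top flange (beyond web): d = 86 mm → contributes +6 335 541 mm⁴
  bottom flange (beyond web): d = -86 mm → contributes +6 335 541 mm⁴
Total I = 16 559 083 mm⁴.
For the y-axis: x̄ = 111 mm.
Repeating about the centroidal y-axis gives I_y = 7 301 371 mm⁴.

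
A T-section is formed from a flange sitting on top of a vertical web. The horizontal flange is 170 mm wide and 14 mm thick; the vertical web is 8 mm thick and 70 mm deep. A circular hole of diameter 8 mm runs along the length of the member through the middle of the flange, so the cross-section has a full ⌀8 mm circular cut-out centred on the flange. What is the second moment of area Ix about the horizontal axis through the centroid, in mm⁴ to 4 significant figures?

Ix ≈ 1.064 × 10⁶ mm⁴

Break the section into simple shapes (no overlaps), measuring from the bottom-left corner of the bounding box.
Flange: 170 × 14, A = 2 380 mm², y = 77 mm, Ī = 38873.3 mm⁴.
Web: 8 × 70, A = 560 mm², y = 35 mm, Ī = 228 667 mm⁴.
Hole (subtracted): ⌀8, A = 50.2655 mm², y = 77 mm, Ī = 201.062 mm⁴.
Centroid: ȳ = ΣA·y / ΣA = 68.8608 mm.
Transfer each piece to the horizontal axis through the centroid using Ī + A·d² with d = y − 68.8608:
  flange: d = 8.13916 mm → contributes +196 538 mm⁴
  web: d = -33.8608 mm → contributes +870 738 mm⁴
  hole: d = 8.13916 mm → contributes −3530.94 mm⁴
Total I = 1 063 746 mm⁴.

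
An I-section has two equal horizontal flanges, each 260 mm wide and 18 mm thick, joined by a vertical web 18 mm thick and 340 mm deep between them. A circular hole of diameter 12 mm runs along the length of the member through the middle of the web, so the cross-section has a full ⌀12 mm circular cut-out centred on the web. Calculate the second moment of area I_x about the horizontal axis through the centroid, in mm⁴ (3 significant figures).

I_x ≈ 3.59 × 10⁸ mm⁴

Break the section into simple shapes (no overlaps), measuring from the bottom-left corner of the bounding box.
Bottom flange: 260 × 18, A = 4 680 mm², y = 9 mm, Ī = 126 360 mm⁴.
Web: 18 × 340, A = 6 120 mm², y = 188 mm, Ī = 58 956 000 mm⁴.
Top flange: 260 × 18, A = 4 680 mm², y = 367 mm, Ī = 126 360 mm⁴.
Hole (subtracted): ⌀12, A = 113.1 mm², y = 188 mm, Ī = 1017.9 mm⁴.
By symmetry the centroid is at mid-height, ȳ = 188 mm.
Transfer each piece to the horizontal axis through the centroid using Ī + A·d² with d = y − 188:
  bottom flange: d = -179 mm → contributes +150 078 240 mm⁴
  web: d = 0 mm → contributes +58 956 000 mm⁴
  top flange: d = 179 mm → contributes +150 078 240 mm⁴
  hole: d = 0 mm → contributes −1017.9 mm⁴
Total I = 359 111 462 mm⁴.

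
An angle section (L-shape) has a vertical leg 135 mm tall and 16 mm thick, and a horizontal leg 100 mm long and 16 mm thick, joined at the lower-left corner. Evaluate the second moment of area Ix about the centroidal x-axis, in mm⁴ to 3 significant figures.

Treat the section as a set of non-overlapping primitives; coordinates are from the bounding-box lower-left.
Vertical leg: 16 × 135, A = 2 160 mm², y = 67.5 mm, Ī = 3 280 500 mm⁴.
Horizontal leg (remainder): 84 × 16, A = 1 344 mm², y = 8 mm, Ī = 28 672 mm⁴.
Centroid: ȳ = ΣA·y / ΣA = 44.678 mm.
Transfer each piece to the centroidal x-axis using Ī + A·d² with d = y − 44.678:
  vertical leg: d = 22.822 mm → contributes +4 405 514 mm⁴
  horizontal leg (remainder): d = -36.678 mm → contributes +1 836 731 mm⁴
Total I = 6 242 245 mm⁴.

Ix ≈ 6.24 × 10⁶ mm⁴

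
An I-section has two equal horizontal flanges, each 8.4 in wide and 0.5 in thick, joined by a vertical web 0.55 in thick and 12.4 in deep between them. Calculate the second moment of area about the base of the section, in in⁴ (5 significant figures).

I_base ≈ 1120.2 in⁴

Split into non-overlapping primitives; take the origin at the lower-left of the bounding box.
Bottom flange: 8.4 × 0.5, A = 4.2 in², y = 0.25 in, Ī = 0.0875 in⁴.
Web: 0.55 × 12.4, A = 6.82 in², y = 6.7 in, Ī = 87.38693 in⁴.
Top flange: 8.4 × 0.5, A = 4.2 in², y = 13.15 in, Ī = 0.0875 in⁴.
Transfer each piece to the base of the section using Ī + A·d² with d = y − 0:
  bottom flange: d = 0.25 in → contributes +0.35 in⁴
  web: d = 6.7 in → contributes +393.5367 in⁴
  top flange: d = 13.15 in → contributes +726.362 in⁴
Total I = 1120.249 in⁴.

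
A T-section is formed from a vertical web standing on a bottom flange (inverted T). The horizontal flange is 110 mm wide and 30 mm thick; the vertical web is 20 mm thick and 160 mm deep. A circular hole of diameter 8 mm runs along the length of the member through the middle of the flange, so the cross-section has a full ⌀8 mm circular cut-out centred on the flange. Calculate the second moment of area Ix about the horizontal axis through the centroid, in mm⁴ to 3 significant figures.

Break the section into simple shapes (no overlaps), measuring from the bottom-left corner of the bounding box.
Flange: 110 × 30, A = 3 300 mm², y = 15 mm, Ī = 247 500 mm⁴.
Web: 20 × 160, A = 3 200 mm², y = 110 mm, Ī = 6 826 667 mm⁴.
Hole (subtracted): ⌀8, A = 50.265 mm², y = 15 mm, Ī = 201.06 mm⁴.
Centroid: ȳ = ΣA·y / ΣA = 62.134 mm.
Transfer each piece to the horizontal axis through the centroid using Ī + A·d² with d = y − 62.134:
  flange: d = -47.134 mm → contributes +7 578 740 mm⁴
  web: d = 47.866 mm → contributes +14 158 444 mm⁴
  hole: d = -47.134 mm → contributes −111 870 mm⁴
Total I = 21 625 314 mm⁴.

Ix ≈ 2.16 × 10⁷ mm⁴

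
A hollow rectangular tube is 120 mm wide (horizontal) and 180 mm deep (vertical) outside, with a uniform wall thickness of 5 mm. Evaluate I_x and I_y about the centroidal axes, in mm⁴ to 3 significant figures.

Break the section into simple shapes (no overlaps), measuring from the bottom-left corner of the bounding box.
Outer rectangle: 120 × 180, A = 21 600 mm², y = 90 mm, Ī = 58 320 000 mm⁴.
Inner void (subtracted): 110 × 170, A = 18 700 mm², y = 90 mm, Ī = 45 035 833 mm⁴.
By symmetry the centroid is at mid-height, ȳ = 90 mm.
All pieces are centred on the centroidal x-axis, so I = ΣĪ (holes subtracted) = 13 284 167 mm⁴.
Repeating about the centroidal y-axis gives I_y = 7 064 167 mm⁴.

I_x ≈ 1.33 × 10⁷ mm⁴, I_y ≈ 7.06 × 10⁶ mm⁴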